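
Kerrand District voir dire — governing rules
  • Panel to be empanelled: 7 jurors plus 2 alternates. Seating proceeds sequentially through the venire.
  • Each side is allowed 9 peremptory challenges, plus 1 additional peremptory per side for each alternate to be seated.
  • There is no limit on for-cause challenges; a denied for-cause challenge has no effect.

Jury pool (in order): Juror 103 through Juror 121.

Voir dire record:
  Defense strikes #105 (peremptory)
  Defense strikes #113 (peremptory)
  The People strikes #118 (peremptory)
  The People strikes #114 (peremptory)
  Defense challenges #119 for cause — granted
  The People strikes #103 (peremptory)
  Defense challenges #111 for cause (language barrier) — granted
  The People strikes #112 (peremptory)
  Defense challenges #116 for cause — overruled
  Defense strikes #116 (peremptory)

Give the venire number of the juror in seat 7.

115

Removed: #103, #105, #111, #112, #113, #114, #116, #118, #119.
Seating in order: seats 1–7 → #104, #106, #107, #108, #109, #110, #115; alternates → #117, #120.
So seat 7 is #115.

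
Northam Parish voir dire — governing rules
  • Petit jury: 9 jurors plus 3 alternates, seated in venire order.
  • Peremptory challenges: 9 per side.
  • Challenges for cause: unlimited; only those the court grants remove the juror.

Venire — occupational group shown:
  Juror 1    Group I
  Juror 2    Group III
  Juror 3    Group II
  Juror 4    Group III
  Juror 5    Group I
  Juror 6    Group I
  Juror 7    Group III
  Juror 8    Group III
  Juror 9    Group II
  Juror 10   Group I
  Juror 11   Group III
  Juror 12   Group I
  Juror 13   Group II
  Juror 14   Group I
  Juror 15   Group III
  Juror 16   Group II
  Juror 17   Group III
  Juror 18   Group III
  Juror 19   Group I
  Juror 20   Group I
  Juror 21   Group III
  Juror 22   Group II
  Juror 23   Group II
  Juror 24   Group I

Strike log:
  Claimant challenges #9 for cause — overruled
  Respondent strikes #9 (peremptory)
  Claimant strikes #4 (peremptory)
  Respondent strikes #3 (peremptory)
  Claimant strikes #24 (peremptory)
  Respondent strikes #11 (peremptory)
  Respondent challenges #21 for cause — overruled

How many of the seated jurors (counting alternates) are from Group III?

4

Removed: #3, #4, #9, #11, #24.
Seated (12 incl. alternates): #1, #2, #5, #6, #7, #8, #10, #12, #13, #14, #15, #16.
Of those, in Group III: #2, #7, #8, #15 → 4.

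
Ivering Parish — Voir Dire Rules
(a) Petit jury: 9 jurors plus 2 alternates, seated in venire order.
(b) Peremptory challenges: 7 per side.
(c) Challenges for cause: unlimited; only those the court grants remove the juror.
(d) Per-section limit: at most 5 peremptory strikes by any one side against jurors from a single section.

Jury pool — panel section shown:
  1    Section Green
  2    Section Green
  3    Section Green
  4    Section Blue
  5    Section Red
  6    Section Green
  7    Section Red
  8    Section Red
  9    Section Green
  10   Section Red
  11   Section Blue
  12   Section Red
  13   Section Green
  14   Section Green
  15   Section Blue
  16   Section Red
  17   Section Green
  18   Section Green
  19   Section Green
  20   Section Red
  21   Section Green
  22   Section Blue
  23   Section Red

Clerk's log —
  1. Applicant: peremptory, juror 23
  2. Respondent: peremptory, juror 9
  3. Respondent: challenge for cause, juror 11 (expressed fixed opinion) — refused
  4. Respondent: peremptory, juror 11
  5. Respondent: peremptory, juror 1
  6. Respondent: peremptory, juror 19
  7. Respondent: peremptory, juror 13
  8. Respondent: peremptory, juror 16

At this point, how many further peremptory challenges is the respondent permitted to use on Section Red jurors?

1

Respondent peremptories so far: #9, #11, #1, #19, #13, #16 — 6 of 7 used, 1 left overall.
Against Section Red: #16 — 1 used; per-section cap 5 leaves 4.
Binding limit: min(1, 4) = 1.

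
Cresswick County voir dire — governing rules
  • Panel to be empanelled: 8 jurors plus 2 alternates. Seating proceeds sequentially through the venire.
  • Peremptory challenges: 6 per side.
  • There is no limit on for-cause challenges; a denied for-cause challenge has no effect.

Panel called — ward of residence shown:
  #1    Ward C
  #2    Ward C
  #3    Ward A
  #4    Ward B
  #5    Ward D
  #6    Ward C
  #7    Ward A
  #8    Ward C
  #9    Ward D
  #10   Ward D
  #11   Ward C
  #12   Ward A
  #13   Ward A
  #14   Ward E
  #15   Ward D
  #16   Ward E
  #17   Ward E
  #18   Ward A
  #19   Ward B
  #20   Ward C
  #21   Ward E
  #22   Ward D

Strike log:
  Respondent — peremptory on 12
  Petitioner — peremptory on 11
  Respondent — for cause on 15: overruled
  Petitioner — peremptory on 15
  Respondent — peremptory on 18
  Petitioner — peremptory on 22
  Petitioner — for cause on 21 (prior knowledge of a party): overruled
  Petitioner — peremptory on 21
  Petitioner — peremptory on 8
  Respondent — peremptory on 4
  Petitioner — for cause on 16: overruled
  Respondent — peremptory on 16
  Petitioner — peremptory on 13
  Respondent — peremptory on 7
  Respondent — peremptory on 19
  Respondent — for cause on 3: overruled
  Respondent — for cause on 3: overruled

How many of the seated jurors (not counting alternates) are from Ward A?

1

Removed: #4, #7, #8, #11, #12, #13, #15, #16, #18, #19, #21, #22.
Seated jurors 1–8: #1, #2, #3, #5, #6, #9, #10, #14 (alternates #17, #20 not counted).
Of those, in Ward A: #3 → 1.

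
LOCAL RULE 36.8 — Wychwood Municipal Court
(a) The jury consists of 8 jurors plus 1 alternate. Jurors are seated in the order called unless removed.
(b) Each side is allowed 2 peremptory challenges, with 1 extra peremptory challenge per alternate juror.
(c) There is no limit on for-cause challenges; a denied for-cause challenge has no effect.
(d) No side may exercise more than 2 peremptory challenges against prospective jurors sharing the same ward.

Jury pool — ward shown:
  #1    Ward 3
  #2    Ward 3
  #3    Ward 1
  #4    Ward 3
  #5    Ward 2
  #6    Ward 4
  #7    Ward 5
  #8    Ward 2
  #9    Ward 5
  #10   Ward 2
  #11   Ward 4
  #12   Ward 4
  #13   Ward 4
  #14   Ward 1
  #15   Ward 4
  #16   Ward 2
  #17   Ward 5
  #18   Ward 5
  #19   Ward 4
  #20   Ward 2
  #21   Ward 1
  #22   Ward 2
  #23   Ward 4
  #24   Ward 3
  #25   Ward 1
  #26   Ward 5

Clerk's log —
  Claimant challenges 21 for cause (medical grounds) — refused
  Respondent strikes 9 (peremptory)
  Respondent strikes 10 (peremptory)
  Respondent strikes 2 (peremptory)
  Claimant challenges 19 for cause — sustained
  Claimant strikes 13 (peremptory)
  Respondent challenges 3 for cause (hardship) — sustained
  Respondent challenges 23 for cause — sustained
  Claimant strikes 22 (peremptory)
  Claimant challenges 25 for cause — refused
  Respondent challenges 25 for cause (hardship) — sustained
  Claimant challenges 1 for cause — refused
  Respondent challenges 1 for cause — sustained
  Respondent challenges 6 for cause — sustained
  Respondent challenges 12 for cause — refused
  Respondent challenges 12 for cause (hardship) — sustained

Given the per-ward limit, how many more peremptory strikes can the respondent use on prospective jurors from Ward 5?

0

Respondent peremptories so far: #9, #10, #2 — 3 of 3 used, 0 left overall.
Against Ward 5: #9 — 1 used; per-ward cap 2 leaves 1.
Binding limit: min(0, 1) = 0.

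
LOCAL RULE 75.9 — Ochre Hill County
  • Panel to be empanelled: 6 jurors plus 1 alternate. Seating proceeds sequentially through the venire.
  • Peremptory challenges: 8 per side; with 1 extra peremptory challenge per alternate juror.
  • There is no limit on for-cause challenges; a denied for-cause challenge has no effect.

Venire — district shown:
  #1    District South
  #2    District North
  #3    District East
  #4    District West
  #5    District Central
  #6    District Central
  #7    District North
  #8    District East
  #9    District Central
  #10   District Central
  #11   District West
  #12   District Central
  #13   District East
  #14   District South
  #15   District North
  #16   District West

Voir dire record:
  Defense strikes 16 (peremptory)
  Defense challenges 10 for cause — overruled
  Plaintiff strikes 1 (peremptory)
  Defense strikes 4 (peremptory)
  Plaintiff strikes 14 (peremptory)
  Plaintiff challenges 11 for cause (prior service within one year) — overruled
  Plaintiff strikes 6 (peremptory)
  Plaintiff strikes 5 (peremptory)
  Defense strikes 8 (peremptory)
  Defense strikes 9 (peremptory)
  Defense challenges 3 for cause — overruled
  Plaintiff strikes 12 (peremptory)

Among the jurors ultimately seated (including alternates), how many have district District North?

Removed: #1, #4, #5, #6, #8, #9, #12, #14, #16.
Seated (7 incl. alternates): #2, #3, #7, #10, #11, #13, #15.
Of those, in District North: #2, #7, #15 → 3.

3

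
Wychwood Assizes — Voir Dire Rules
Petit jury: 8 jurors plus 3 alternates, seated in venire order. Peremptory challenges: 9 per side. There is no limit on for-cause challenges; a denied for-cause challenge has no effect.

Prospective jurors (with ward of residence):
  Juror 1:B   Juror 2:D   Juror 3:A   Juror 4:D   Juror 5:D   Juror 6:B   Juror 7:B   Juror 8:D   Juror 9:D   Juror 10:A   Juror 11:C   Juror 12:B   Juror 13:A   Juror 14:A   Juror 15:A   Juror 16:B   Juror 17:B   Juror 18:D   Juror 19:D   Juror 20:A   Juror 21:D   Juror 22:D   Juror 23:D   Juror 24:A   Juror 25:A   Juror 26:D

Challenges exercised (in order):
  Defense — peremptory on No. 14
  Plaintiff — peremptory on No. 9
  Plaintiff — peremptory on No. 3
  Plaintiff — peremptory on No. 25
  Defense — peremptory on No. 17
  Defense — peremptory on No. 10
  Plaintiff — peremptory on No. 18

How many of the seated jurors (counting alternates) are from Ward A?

Removed: #3, #9, #10, #14, #17, #18, #25.
Seated (11 incl. alternates): #1, #2, #4, #5, #6, #7, #8, #11, #12, #13, #15.
Of those, in Ward A: #13, #15 → 2.

2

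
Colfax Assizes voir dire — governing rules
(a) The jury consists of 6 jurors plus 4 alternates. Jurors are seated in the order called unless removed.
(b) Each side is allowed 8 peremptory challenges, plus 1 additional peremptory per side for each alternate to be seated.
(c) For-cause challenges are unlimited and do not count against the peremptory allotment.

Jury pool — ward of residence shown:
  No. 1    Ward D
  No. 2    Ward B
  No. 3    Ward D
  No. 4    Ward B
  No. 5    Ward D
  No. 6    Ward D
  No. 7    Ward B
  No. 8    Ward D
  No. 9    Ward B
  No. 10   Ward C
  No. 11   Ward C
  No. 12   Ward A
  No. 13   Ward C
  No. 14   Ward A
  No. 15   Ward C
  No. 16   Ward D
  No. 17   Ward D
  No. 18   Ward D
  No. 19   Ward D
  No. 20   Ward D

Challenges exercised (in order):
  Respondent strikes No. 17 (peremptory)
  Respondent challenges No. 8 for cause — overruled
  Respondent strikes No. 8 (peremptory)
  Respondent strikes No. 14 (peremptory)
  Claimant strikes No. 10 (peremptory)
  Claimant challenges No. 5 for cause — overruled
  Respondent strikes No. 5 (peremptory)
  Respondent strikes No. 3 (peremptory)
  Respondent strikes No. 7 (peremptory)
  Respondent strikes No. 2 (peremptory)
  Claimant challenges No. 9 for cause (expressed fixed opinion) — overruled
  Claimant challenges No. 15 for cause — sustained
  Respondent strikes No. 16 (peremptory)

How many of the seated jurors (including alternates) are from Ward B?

2

Removed: #2, #3, #5, #7, #8, #10, #14, #15, #16, #17.
Seated (10 incl. alternates): #1, #4, #6, #9, #11, #12, #13, #18, #19, #20.
Of those, in Ward B: #4, #9 → 2.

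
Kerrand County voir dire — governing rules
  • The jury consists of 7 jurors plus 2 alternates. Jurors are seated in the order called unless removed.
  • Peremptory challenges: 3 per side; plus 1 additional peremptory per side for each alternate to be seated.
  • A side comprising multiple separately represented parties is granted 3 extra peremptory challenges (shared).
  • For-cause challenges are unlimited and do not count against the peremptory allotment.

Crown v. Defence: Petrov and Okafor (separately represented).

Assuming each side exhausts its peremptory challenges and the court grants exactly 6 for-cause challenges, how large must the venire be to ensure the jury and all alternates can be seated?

28

Seats to fill: 7 + 2 alternates = 9.
Peremptories — Crown: 3 + 1×2 = 5; Defence: 3 + 1×2 + 3 = 8; total 13.
For-cause removals: 6.
Minimum venire: 9 + 13 + 6 = 28.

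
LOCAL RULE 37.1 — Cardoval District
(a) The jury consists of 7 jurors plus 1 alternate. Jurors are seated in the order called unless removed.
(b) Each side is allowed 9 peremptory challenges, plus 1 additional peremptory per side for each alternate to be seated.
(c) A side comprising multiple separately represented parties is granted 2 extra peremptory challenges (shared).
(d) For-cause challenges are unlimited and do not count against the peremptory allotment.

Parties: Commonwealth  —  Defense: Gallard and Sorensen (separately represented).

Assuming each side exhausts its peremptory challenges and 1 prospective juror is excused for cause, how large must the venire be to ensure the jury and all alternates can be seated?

31

Seats to fill: 7 + 1 alternates = 8.
Peremptories — Commonwealth: 9 + 1×1 = 10; Defense: 9 + 1×1 + 2 = 12; total 22.
For-cause removals: 1.
Minimum venire: 8 + 22 + 1 = 31.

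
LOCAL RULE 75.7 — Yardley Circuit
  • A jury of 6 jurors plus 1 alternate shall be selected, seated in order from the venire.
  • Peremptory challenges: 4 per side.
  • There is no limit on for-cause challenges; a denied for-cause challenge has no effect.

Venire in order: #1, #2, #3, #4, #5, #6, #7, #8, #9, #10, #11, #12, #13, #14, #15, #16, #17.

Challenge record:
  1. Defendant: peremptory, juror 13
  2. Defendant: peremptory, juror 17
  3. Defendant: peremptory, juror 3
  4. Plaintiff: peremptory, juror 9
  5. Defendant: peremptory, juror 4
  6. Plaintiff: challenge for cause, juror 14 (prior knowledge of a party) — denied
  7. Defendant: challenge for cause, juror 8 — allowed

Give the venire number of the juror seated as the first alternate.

Removed: #3, #4, #8, #9, #13, #17. (#14 stays — for-cause denied.)
Filling seats in venire order through position 7: #1, #2, #5, #6, #7, #10, #11.
So alternate 1 is #11.

11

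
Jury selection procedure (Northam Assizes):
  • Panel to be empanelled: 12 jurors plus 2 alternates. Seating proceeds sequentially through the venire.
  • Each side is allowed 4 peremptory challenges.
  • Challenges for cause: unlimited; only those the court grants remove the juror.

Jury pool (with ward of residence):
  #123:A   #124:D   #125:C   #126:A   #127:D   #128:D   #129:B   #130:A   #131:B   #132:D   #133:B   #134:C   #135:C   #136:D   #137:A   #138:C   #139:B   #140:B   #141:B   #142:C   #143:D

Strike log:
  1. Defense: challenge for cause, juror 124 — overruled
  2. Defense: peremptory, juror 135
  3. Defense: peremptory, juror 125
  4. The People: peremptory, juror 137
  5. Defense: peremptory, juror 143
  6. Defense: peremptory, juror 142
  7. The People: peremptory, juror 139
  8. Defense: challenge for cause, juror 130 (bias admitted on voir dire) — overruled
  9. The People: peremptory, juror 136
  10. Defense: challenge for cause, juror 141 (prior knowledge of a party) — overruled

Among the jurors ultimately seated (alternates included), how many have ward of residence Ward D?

4

Removed: #125, #135, #136, #137, #139, #142, #143.
Seated (14 incl. alternates): #123, #124, #126, #127, #128, #129, #130, #131, #132, #133, #134, #138, #140, #141.
Of those, in Ward D: #124, #127, #128, #132 → 4.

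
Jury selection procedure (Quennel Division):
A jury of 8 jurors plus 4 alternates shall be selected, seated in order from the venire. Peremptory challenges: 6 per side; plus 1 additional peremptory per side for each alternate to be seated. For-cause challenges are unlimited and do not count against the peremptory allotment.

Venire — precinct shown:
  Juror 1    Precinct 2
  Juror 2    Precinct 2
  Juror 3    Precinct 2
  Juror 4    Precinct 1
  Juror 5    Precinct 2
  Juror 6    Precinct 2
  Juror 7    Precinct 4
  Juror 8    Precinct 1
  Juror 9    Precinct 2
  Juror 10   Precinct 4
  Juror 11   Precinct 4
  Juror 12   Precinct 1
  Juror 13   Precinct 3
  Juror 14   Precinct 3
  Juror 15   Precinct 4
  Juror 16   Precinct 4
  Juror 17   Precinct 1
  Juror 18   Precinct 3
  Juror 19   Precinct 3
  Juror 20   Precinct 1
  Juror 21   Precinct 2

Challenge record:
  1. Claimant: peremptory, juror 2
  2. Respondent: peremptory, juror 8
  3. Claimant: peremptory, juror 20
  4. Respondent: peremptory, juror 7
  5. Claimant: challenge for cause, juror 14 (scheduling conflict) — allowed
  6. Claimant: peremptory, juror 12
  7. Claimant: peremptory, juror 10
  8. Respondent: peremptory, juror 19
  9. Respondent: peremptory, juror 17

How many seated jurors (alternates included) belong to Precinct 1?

Removed: #2, #7, #8, #10, #12, #14, #17, #19, #20.
Seated (12 incl. alternates): #1, #3, #4, #5, #6, #9, #11, #13, #15, #16, #18, #21.
Of those, in Precinct 1: #4 → 1.

1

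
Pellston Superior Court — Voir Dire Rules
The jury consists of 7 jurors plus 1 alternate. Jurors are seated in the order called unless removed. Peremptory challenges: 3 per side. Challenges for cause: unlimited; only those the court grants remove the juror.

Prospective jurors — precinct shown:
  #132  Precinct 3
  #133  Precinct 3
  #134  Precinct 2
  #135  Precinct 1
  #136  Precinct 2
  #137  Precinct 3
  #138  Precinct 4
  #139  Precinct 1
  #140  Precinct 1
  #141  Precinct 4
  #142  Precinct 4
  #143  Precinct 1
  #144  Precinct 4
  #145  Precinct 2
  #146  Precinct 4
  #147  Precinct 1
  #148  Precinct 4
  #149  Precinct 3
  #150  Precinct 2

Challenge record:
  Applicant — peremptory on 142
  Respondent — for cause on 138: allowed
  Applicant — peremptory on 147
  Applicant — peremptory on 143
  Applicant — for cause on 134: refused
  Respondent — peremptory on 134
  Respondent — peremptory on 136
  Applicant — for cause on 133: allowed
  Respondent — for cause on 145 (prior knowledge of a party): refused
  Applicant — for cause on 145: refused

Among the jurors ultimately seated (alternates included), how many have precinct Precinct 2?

Removed: #133, #134, #136, #138, #142, #143, #147.
Seated (8 incl. alternates): #132, #135, #137, #139, #140, #141, #144, #145.
Of those, in Precinct 2: #145 → 1.

1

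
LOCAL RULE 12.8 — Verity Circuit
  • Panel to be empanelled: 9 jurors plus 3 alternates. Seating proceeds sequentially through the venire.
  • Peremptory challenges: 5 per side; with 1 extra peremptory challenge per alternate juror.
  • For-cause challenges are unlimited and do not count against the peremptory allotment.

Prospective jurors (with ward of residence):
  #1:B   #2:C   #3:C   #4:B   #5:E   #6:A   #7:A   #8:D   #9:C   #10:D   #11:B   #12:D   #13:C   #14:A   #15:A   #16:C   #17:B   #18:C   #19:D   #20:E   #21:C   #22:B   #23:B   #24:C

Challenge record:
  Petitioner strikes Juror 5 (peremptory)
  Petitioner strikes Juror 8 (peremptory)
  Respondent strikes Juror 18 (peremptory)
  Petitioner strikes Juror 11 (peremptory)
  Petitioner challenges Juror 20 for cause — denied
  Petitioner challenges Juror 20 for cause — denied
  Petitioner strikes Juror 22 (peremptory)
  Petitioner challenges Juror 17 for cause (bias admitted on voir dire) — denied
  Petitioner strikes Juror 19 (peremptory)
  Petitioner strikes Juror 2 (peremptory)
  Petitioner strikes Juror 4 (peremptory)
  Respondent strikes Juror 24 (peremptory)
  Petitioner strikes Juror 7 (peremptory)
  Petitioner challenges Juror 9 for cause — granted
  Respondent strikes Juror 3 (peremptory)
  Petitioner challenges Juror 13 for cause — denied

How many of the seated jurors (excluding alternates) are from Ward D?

Removed: #2, #3, #4, #5, #7, #8, #9, #11, #18, #19, #22, #24.
Seated jurors 1–9: #1, #6, #10, #12, #13, #14, #15, #16, #17 (alternates #20, #21, #23 not counted).
Of those, in Ward D: #10, #12 → 2.

2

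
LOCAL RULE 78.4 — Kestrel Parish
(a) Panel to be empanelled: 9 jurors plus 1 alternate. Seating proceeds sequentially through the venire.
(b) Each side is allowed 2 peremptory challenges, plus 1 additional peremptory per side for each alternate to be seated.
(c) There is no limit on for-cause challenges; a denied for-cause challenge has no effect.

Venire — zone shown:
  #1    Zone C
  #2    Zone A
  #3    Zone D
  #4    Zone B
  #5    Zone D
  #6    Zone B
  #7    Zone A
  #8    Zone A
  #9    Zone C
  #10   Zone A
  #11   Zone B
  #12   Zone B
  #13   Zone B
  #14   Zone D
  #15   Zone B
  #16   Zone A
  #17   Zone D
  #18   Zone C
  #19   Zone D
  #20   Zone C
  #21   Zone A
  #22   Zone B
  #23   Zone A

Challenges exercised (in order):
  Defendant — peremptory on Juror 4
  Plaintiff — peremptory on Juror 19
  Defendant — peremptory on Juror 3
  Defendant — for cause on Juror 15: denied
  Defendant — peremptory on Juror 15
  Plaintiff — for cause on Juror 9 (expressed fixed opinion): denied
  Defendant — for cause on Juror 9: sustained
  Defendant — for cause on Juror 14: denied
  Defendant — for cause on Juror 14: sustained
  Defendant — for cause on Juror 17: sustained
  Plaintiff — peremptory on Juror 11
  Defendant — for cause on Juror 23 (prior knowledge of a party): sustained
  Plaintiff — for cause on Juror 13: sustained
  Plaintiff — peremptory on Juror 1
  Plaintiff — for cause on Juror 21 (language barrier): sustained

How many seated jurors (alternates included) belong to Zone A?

5

Removed: #1, #3, #4, #9, #11, #13, #14, #15, #17, #19, #21, #23.
Seated (10 incl. alternates): #2, #5, #6, #7, #8, #10, #12, #16, #18, #20.
Of those, in Zone A: #2, #7, #8, #10, #16 → 5.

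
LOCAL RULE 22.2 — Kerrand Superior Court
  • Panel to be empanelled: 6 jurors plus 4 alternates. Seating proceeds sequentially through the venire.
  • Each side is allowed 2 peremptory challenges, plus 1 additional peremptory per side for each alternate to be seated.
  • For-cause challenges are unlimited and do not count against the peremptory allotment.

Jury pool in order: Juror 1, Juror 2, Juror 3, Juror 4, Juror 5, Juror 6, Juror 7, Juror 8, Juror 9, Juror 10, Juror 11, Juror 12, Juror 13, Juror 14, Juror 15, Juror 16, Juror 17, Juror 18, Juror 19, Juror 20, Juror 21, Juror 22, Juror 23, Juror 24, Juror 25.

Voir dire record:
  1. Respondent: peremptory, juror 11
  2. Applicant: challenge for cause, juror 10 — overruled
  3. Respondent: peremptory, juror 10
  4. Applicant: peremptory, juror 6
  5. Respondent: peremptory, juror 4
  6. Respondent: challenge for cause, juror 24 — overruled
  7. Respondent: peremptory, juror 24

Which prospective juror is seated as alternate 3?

13

Removed: #4, #6, #10, #11, #24.
Seating in order: seats 1–6 → #1, #2, #3, #5, #7, #8; alternates → #9, #12, #13, #14.
So alternate 3 is #13.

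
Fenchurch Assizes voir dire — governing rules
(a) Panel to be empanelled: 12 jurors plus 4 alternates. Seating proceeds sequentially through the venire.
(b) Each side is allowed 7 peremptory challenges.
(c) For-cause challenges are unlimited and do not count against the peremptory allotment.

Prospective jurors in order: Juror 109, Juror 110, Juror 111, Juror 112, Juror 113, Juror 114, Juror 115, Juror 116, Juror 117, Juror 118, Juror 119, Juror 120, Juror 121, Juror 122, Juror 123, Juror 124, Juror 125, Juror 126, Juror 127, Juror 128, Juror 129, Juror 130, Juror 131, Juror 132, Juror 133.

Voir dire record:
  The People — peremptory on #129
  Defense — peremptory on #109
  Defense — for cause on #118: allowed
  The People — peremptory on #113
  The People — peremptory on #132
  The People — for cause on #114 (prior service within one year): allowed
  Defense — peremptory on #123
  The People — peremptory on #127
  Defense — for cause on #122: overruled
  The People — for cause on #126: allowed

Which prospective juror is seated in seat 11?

124

Removed: #109, #113, #114, #118, #123, #126, #127, #129, #132. (#122 stays — for-cause denied.)
Seating in order: seats 1–12 → #110, #111, #112, #115, #116, #117, #119, #120, #121, #122, #124, #125; alternates → #128, #130, #131, #133.
So seat 11 is #124.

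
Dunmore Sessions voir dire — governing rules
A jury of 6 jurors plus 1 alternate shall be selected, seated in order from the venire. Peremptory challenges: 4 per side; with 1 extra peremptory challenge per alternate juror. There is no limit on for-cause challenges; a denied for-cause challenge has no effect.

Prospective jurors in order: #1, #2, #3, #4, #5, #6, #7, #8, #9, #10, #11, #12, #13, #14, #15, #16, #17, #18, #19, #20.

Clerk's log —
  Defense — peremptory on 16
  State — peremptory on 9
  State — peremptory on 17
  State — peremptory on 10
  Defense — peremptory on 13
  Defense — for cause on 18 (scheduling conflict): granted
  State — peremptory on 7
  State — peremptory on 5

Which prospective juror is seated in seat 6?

Removed: #5, #7, #9, #10, #13, #16, #17, #18.
Seating in order: seats 1–6 → #1, #2, #3, #4, #6, #8; alternates → #11.
So seat 6 is #8.

8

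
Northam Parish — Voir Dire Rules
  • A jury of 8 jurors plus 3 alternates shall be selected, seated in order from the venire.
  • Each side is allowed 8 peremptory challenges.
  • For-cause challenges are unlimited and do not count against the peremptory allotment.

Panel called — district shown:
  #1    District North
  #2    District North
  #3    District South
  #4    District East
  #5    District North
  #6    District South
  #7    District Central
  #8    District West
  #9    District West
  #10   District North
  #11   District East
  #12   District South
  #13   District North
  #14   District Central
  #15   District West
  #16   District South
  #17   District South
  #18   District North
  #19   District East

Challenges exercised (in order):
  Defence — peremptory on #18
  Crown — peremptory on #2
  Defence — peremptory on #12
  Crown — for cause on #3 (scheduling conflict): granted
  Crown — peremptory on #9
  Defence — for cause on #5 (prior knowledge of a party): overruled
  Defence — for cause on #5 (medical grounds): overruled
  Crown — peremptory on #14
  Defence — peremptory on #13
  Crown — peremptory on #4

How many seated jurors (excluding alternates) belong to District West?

2

Removed: #2, #3, #4, #9, #12, #13, #14, #18.
Seated jurors 1–8: #1, #5, #6, #7, #8, #10, #11, #15 (alternates #16, #17, #19 not counted).
Of those, in District West: #8, #15 → 2.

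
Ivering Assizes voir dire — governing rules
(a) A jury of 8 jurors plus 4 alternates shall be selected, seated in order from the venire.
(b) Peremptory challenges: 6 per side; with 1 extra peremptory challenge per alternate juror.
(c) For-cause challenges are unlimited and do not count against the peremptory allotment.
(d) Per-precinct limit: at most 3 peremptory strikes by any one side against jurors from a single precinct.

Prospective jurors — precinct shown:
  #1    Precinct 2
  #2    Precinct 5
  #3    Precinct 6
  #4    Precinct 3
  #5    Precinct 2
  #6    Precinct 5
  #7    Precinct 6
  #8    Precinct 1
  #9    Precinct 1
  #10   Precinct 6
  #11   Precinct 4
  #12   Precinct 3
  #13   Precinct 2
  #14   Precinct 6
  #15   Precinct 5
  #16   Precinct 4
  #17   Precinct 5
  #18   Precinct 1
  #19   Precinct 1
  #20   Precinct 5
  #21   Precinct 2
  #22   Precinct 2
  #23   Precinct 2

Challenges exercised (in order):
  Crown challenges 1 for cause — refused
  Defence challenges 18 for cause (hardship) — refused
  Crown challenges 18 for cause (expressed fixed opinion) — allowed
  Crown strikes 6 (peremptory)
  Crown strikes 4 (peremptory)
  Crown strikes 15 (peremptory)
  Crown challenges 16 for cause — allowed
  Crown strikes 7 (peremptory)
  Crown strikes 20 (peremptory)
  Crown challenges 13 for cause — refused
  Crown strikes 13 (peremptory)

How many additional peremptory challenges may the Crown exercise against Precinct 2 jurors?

2

Crown peremptories so far: #6, #4, #15, #7, #20, #13 — 6 of 10 used, 4 left overall.
Against Precinct 2: #13 — 1 used; per-precinct cap 3 leaves 2.
Binding limit: min(4, 2) = 2.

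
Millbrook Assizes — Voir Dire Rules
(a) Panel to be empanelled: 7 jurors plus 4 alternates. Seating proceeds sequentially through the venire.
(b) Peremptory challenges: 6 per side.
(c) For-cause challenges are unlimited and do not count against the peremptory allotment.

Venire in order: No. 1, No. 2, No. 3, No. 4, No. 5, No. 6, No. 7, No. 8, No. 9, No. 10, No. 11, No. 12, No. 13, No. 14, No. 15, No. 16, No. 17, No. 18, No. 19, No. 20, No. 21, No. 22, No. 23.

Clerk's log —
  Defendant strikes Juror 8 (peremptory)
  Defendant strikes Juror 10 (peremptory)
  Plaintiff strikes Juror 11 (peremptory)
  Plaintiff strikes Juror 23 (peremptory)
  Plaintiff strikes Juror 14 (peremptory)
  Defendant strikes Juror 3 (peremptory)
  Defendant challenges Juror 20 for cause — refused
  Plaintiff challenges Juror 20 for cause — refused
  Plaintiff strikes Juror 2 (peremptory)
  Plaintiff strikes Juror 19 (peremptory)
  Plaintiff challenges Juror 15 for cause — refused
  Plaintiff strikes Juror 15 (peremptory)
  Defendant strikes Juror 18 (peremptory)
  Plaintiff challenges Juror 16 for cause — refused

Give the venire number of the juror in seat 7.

12

Removed: #2, #3, #8, #10, #11, #14, #15, #18, #19, #23. (#16, #20 stay — for-cause denied.)
Filling seats in venire order through position 7: #1, #4, #5, #6, #7, #9, #12.
So seat 7 is #12.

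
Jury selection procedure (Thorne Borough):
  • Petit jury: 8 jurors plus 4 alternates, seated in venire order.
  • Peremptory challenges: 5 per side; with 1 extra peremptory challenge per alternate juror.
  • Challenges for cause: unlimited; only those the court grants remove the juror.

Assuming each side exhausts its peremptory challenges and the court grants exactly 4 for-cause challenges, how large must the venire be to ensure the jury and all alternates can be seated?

34

Seats to fill: 8 + 4 alternates = 12.
Peremptories: 5 + 1×4 = 9 per side × 2 sides = 18.
For-cause removals: 4.
Minimum venire: 12 + 18 + 4 = 34.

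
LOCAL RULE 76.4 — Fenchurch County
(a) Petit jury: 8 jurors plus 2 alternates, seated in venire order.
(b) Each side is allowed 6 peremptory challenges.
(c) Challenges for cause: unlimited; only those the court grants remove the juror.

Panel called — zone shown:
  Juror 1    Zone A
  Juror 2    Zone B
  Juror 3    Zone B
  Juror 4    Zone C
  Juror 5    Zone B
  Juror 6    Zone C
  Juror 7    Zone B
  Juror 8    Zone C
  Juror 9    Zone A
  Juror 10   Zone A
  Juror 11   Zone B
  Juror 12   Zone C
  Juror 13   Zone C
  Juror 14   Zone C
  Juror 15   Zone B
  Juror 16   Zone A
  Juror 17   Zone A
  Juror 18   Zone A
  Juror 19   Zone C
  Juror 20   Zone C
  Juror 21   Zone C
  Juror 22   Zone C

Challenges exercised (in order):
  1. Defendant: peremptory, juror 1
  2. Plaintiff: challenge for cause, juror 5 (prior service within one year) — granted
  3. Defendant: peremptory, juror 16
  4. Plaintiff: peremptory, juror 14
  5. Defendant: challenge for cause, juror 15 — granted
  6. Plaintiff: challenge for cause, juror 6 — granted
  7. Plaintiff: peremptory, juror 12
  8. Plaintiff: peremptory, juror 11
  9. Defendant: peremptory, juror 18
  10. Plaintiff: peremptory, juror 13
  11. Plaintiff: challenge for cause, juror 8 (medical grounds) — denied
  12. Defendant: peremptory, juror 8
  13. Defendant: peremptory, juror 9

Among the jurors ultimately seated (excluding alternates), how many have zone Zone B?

Removed: #1, #5, #6, #8, #9, #11, #12, #13, #14, #15, #16, #18.
Seated jurors 1–8: #2, #3, #4, #7, #10, #17, #19, #20 (alternates #21, #22 not counted).
Of those, in Zone B: #2, #3, #7 → 3.

3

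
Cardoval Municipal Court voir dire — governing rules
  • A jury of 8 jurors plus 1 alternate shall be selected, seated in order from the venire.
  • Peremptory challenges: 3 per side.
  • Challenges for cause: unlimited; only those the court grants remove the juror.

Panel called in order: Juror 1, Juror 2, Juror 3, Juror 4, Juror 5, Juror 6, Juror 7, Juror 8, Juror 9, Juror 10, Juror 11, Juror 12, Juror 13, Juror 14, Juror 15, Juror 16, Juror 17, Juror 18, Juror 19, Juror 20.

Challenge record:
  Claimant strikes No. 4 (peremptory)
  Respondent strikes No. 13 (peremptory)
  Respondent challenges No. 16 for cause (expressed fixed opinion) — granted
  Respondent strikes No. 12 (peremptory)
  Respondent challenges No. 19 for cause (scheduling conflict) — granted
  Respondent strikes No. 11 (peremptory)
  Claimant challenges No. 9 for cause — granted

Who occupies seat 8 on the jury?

Removed: #4, #9, #11, #12, #13, #16, #19.
Filling seats in venire order through position 8: #1, #2, #3, #5, #6, #7, #8, #10.
So seat 8 is #10.

10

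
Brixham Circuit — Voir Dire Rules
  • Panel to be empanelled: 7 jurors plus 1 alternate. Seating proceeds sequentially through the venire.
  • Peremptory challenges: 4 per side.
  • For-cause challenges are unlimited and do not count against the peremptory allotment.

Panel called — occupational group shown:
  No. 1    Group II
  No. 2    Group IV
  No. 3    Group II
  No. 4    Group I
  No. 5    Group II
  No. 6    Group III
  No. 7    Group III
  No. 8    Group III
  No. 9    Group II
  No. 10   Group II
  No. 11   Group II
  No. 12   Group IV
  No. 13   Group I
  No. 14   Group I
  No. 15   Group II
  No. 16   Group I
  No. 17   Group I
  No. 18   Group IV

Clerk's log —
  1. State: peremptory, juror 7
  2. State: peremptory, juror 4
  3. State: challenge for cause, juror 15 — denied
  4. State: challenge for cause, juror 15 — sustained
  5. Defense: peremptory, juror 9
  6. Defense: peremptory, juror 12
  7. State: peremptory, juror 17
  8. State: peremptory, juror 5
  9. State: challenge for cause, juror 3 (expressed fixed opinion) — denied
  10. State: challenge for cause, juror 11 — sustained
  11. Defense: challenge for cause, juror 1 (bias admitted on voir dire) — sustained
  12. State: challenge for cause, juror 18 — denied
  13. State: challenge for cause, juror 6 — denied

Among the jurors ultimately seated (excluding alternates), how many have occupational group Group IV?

1

Removed: #1, #4, #5, #7, #9, #11, #12, #15, #17.
Seated jurors 1–7: #2, #3, #6, #8, #10, #13, #14 (alternates #16 not counted).
Of those, in Group IV: #2 → 1.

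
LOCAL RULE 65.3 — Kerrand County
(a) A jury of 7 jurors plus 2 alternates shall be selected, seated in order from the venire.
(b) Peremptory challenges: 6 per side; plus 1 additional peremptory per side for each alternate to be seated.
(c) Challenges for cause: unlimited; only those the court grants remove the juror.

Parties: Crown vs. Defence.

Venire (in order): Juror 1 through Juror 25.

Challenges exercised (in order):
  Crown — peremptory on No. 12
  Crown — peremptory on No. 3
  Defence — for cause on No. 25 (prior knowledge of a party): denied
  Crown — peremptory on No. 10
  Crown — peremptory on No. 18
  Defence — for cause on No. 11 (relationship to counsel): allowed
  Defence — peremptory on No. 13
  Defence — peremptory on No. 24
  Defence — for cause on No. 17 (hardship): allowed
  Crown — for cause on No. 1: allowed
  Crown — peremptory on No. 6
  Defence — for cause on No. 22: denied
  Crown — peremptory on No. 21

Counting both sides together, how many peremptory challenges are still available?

Crown allotment: 6 base + 1 × 2 alternates = 8. Defence allotment: 6 base + 1 × 2 alternates = 8.
Crown peremptories used: #12, #3, #10, #18, #6, #21 — 6 (the for-cause on #1 doesn't count).
Defence peremptories used: #13, #24 — 2 (for-cause on #25, #11, #17, #22 don't count).
Remaining: (8 − 6) + (8 − 2) = 8.

8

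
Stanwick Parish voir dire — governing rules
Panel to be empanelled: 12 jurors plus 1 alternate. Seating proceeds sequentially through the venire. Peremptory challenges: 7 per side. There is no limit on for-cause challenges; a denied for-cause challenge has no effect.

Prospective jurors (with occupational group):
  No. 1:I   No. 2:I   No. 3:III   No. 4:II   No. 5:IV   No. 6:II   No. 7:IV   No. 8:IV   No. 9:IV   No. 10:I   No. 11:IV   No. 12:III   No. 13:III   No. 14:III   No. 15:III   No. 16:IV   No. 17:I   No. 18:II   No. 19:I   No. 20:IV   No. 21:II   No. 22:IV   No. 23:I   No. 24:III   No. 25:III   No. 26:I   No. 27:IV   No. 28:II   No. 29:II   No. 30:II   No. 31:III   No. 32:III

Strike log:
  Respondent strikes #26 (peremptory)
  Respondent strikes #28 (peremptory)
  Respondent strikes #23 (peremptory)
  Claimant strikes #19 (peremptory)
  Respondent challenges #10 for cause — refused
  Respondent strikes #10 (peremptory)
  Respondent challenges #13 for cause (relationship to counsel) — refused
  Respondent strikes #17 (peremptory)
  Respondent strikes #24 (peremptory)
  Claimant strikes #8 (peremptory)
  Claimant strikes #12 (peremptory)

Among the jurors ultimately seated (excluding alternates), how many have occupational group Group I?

2

Removed: #8, #10, #12, #17, #19, #23, #24, #26, #28.
Seated jurors 1–12: #1, #2, #3, #4, #5, #6, #7, #9, #11, #13, #14, #15 (alternates #16 not counted).
Of those, in Group I: #1, #2 → 2.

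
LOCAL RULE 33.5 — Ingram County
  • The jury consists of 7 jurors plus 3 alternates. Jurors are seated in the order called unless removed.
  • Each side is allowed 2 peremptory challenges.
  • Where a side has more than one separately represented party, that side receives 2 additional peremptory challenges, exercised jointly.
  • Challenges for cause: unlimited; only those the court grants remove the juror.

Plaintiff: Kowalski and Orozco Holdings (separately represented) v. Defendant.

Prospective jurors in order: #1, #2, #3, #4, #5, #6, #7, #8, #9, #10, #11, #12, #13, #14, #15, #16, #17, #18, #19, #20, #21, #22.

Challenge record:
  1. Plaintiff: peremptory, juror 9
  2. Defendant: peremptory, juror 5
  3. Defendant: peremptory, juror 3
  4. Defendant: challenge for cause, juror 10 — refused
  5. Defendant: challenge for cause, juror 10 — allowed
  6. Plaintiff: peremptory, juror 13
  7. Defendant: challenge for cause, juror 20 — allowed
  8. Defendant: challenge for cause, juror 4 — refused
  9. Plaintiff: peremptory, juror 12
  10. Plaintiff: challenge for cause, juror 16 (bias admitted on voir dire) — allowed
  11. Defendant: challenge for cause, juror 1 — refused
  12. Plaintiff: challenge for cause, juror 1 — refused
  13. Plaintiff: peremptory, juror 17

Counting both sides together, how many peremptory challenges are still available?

Plaintiff allotment: 2 base + 2 multi-party = 4. Defendant allotment: 2.
Plaintiff peremptories used: #9, #13, #12, #17 — 4 (for-cause on #16, #1 don't count).
Defendant peremptories used: #5, #3 — 2 (for-cause on #10, #10, #20, #4, #1 don't count).
Remaining: (4 − 4) + (2 − 2) = 0.

0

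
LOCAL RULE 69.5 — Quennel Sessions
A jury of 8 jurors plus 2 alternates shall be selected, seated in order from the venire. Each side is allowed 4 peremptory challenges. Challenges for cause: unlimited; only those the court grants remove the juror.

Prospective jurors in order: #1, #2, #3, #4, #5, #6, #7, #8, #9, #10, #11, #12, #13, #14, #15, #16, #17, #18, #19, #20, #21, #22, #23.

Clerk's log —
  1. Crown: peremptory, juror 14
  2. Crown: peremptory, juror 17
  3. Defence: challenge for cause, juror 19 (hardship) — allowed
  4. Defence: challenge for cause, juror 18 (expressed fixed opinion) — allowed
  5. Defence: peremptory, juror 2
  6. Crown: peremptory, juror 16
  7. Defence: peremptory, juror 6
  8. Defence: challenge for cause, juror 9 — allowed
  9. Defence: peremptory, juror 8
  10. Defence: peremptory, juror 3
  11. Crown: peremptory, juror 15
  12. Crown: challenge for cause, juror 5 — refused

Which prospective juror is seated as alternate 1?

20

Removed: #2, #3, #6, #8, #9, #14, #15, #16, #17, #18, #19. (#5 stays — for-cause denied.)
Seating in order: seats 1–8 → #1, #4, #5, #7, #10, #11, #12, #13; alternates → #20, #21.
So alternate 1 is #20.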